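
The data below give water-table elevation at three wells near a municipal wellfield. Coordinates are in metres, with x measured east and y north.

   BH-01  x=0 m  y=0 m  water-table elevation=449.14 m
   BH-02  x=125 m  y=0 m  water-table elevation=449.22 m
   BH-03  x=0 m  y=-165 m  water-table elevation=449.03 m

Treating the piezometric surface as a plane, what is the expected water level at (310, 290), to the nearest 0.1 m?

449.5 m

∂h/∂x = (449.22 − 449.14) / (125 − 0) = +0.0006400
∂h/∂y = (449.03 − 449.14) / (-165 − 0) = +0.0006667
h(310, 290) = 449.14 + (+0.0006400)·(310) + (+0.0006667)·(290) = 449.14 +0.198 +0.193 = 449.532 m.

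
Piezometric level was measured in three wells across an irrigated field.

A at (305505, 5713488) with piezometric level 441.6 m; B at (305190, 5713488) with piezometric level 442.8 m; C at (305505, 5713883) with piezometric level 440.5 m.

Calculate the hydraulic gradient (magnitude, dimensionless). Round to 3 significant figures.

∂h/∂x = (442.8 − 441.6) / (305190 − 305505) = -0.003810
∂h/∂y = (440.5 − 441.6) / (5713883 − 5713488) = -0.002785
|∇h| = √(-0.003810² + -0.002785²) = 0.004719

0.00472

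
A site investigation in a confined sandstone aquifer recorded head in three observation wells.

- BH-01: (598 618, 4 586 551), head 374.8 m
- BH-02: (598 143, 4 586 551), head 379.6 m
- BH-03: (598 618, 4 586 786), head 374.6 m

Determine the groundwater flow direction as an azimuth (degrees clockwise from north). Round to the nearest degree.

∂h/∂x = (379.6 − 374.8) / (598143 − 598618) = -0.01011
∂h/∂y = (374.6 − 374.8) / (4586786 − 4586551) = -0.0008511
Flow direction (−∇h) has components (+0.01011 E, +0.0008511 N).
Azimuth = atan2(E, N) = atan2(+0.01011, +0.0008511) = 85.2° ≈ 085°.

085°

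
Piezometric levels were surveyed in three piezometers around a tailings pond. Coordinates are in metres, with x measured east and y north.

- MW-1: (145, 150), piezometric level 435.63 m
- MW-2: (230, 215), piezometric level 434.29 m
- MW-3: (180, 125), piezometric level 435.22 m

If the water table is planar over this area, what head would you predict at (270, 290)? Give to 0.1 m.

With h = a·x + b·y + c and MW-1 as origin, the differences give:
  85·a + 65·b = -1.34
  35·a + (-25)·b = -0.41
Eliminate b (×(-25) and ×65, subtract): -4400·a = 60.150 → a = ∂h/∂x = -0.01367
Back-substitute: b = ∂h/∂y = -0.002739.
h(270, 290) = 435.63 + (-0.01367)·(125) + (-0.002739)·(140) = 435.63 -1.709 -0.383 = 433.538 m.

433.5 m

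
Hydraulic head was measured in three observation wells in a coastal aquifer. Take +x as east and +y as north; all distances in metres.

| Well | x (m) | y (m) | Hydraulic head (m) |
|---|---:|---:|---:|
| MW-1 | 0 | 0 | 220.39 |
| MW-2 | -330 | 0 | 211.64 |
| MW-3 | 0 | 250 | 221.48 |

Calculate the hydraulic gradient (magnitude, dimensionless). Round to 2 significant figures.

0.027

∂h/∂x = (211.64 − 220.39) / (-330 − 0) = +0.02652
∂h/∂y = (221.48 − 220.39) / (250 − 0) = +0.004360
|∇h| = √(0.02652² + 0.004360²) = 0.02688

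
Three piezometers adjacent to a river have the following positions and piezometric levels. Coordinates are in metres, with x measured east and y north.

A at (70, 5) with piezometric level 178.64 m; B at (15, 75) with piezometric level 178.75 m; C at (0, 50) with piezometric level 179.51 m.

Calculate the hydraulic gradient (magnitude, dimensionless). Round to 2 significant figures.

0.028

With h = a·x + b·y + c and A as origin, the differences give:
  (-55)·a + 70·b = +0.11
  (-70)·a + 45·b = +0.87
Eliminate b (×45 and ×70, subtract): 2425·a = -55.950 → a = ∂h/∂x = -0.02307
Back-substitute: b = ∂h/∂y = -0.01656.
|∇h| = √(-0.02307² + -0.01656²) = 0.0284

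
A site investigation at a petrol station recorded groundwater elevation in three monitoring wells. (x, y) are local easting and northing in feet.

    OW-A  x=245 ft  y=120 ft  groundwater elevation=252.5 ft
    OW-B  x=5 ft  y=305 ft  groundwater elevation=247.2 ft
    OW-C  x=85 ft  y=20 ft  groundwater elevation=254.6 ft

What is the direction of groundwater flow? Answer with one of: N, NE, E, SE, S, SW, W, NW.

Three-point gradient (reference OW-A): Δ to OW-B = (-240, 185, -5.3), Δ to OW-C = (-160, -100, +2.1).
∂h/∂x = +0.002640, ∂h/∂y = -0.02522 (det = 53600).
Flow = −∇h = (-0.002640 east, +0.02522 north), which points north.

N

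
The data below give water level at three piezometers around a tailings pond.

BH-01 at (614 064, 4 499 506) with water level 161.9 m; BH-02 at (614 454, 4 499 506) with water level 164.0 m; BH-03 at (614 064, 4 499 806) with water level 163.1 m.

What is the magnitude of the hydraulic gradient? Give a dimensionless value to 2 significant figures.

0.0067

∂h/∂x = (164.0 − 161.9) / (614454 − 614064) = +0.005385
∂h/∂y = (163.1 − 161.9) / (4499806 − 4499506) = +0.004000
|∇h| = √(0.005385² + 0.004000²) = 0.006708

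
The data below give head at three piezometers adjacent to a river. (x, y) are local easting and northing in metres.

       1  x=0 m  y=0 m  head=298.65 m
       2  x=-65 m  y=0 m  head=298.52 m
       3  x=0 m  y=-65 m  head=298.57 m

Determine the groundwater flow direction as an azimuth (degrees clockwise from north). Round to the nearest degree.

∂h/∂x = (298.52 − 298.65) / (-65 − 0) = +0.002000
∂h/∂y = (298.57 − 298.65) / (-65 − 0) = +0.001231
Flow direction (−∇h) has components (-0.002000 E, -0.001231 N).
Azimuth = atan2(E, N) = atan2(-0.002000, -0.001231) = 238.4° ≈ 238°.

238°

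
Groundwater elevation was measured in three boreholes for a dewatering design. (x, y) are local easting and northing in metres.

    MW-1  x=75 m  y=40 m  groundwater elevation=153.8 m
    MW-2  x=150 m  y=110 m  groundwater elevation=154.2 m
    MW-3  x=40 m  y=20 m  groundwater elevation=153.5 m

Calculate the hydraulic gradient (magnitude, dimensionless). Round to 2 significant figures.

0.016

With h = a·x + b·y + c and MW-1 as origin, the differences give:
  75·a + 70·b = +0.4
  (-35)·a + (-20)·b = -0.3
Eliminate b (×(-20) and ×70, subtract): 950·a = 13.00 → a = ∂h/∂x = +0.01368
Back-substitute: b = ∂h/∂y = -0.008947.
|∇h| = √(0.01368² + -0.008947²) = 0.01635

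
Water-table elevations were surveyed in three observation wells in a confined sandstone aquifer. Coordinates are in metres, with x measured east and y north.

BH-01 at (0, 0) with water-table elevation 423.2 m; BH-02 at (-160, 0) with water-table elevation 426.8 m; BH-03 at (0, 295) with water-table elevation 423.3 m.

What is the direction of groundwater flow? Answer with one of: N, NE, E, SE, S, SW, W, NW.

E

∂h/∂x = (426.8 − 423.2) / (-160 − 0) = -0.02250
∂h/∂y = (423.3 − 423.2) / (295 − 0) = +0.0003390
Flow = −∇h = (+0.02250 east, -0.0003390 north), which points east.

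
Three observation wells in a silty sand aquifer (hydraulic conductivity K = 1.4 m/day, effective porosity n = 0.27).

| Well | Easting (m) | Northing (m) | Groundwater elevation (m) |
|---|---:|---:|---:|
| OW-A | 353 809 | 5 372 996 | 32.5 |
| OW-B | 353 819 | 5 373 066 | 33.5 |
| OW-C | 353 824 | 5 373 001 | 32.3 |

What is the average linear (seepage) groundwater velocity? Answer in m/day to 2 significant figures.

Differences from OW-A: to OW-B (Δx, Δy, Δh) = (10, 70, +1.0); to OW-C = (15, 5, -0.2).
Solve a·Δx + b·Δy = Δh: det = 10·5 − 15·70 = -1000.
∂h/∂x = [(+1.0)·5 − (-0.2)·70] / -1000 = -0.01900
∂h/∂y = [10·(-0.2) − 15·(+1.0)] / -1000 = +0.01700
|∇h| = √(-0.01900² + 0.01700²) = 0.0255
Seepage velocity v = K·i/n = 1.4 × 0.0255 / 0.27 = 0.1322 m/day.

0.13 m/day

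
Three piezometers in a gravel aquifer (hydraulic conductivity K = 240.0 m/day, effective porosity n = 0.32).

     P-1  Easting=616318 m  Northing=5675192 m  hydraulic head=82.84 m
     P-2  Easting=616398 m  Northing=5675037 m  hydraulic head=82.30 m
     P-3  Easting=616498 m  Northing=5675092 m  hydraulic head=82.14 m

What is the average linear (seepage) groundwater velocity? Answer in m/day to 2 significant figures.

With h = a·x + b·y + c and P-1 as origin, the differences give:
  80·a + (-155)·b = -0.54
  180·a + (-100)·b = -0.70
Eliminate b (×(-100) and ×(-155), subtract): 19900·a = -54.500 → a = ∂h/∂x = -0.002739
Back-substitute: b = ∂h/∂y = +0.002070.
|∇h| = √(-0.002739² + 0.002070²) = 0.003433
Seepage velocity v = K·i/n = 240.0 × 0.003433 / 0.32 = 2.575 m/day.

2.6 m/day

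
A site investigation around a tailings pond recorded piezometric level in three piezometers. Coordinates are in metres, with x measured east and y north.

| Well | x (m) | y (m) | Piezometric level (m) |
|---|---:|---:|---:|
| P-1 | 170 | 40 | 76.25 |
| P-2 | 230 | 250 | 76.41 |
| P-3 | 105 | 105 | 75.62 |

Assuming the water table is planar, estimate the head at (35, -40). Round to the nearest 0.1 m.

75.3 m

With h = a·x + b·y + c and P-1 as origin, the differences give:
  60·a + 210·b = +0.16
  (-65)·a + 65·b = -0.63
Eliminate b (×65 and ×210, subtract): 17550·a = 142.700 → a = ∂h/∂x = +0.008131
Back-substitute: b = ∂h/∂y = -0.001561.
h(35, -40) = 76.25 + (+0.008131)·(-135) + (-0.001561)·(-80) = 76.25 -1.098 +0.125 = 75.277 m.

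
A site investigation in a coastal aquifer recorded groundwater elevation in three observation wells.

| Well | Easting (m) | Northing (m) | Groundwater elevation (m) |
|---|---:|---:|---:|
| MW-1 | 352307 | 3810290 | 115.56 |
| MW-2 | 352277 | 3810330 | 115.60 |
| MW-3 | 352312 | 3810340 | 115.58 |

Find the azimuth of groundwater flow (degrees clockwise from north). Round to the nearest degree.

With h = a·x + b·y + c and MW-1 as origin, the differences give:
  (-30)·a + 40·b = +0.04
  5·a + 50·b = +0.02
Eliminate b (×50 and ×40, subtract): -1700·a = 1.200 → a = ∂h/∂x = -0.0007059
Back-substitute: b = ∂h/∂y = +0.0004706.
Flow direction (−∇h) has components (+0.0007059 E, -0.0004706 N).
Azimuth = atan2(E, N) = atan2(+0.0007059, -0.0004706) = 123.7° ≈ 124°.

124°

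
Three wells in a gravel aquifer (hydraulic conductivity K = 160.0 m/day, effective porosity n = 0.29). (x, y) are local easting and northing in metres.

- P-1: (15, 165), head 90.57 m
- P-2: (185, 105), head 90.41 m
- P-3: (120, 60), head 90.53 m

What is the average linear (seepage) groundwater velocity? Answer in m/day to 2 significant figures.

Taking P-1 as reference: P-2−P-1 = (170, -60, -0.16); P-3−P-1 = (105, -105, -0.04).
Solve a·Δx + b·Δy = Δh: det = 170·(-105) − 105·(-60) = -11550.
∂h/∂x = [(-0.16)·(-105) − (-0.04)·(-60)] / -11550 = -0.001247
∂h/∂y = [170·(-0.04) − 105·(-0.16)] / -11550 = -0.0008658
|∇h| = √(-0.001247² + -0.0008658²) = 0.001518
Seepage velocity v = K·i/n = 160.0 × 0.001518 / 0.29 = 0.8375 m/day.

0.84 m/day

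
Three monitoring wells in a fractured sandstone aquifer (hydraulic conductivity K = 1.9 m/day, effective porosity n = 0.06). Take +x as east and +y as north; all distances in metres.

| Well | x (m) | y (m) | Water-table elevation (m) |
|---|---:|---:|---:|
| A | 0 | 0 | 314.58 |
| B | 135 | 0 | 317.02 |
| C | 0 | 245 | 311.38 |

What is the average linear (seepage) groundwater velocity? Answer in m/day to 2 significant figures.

0.71 m/day

∂h/∂x = (317.02 − 314.58) / (135 − 0) = +0.01807
∂h/∂y = (311.38 − 314.58) / (245 − 0) = -0.01306
|∇h| = √(0.01807² + -0.01306²) = 0.0223
Seepage velocity v = K·i/n = 1.9 × 0.0223 / 0.06 = 0.7062 m/day.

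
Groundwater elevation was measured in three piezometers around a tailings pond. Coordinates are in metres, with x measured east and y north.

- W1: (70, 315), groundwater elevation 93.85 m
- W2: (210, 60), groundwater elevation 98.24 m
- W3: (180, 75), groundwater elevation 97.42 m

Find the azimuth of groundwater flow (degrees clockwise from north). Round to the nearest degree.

277°

Taking W1 as reference: W2−W1 = (140, -255, +4.39); W3−W1 = (110, -240, +3.57).
Solve a·Δx + b·Δy = Δh: det = 140·(-240) − 110·(-255) = -5550.
∂h/∂x = [(+4.39)·(-240) − (+3.57)·(-255)] / -5550 = +0.02581
∂h/∂y = [140·(+3.57) − 110·(+4.39)] / -5550 = -0.003045
Flow direction (−∇h) has components (-0.02581 E, +0.003045 N).
Azimuth = atan2(E, N) = atan2(-0.02581, +0.003045) = 276.7° ≈ 277°.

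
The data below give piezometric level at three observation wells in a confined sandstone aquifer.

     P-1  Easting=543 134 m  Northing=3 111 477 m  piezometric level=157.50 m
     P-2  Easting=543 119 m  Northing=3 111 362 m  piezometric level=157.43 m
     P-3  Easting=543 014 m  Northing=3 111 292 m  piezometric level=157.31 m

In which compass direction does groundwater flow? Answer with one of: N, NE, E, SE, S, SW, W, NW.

Taking P-1 as reference: P-2−P-1 = (-15, -115, -0.07); P-3−P-1 = (-120, -185, -0.19).
Determinant of the coordinate differences = (-15)·(-185) − (-120)·(-115) = -11025.
∂h/∂x = [(-0.07)·(-185) − (-0.19)·(-115)] / -11025 = +0.0008073
∂h/∂y = [(-15)·(-0.19) − (-120)·(-0.07)] / -11025 = +0.0005034
Flow = −∇h = (-0.0008073 east, -0.0005034 north), which points southwest.

SW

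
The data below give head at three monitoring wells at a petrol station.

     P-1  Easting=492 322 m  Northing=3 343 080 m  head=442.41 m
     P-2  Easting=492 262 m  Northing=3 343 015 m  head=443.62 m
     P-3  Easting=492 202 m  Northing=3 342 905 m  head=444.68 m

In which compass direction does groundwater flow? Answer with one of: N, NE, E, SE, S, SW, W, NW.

E

Three-point gradient (reference P-1): Δ to P-2 = (-60, -65, +1.21), Δ to P-3 = (-120, -175, +2.27).
∂h/∂x = -0.02378, ∂h/∂y = +0.003333 (det = 2700).
Flow = −∇h = (+0.02378 east, -0.003333 north), which points east.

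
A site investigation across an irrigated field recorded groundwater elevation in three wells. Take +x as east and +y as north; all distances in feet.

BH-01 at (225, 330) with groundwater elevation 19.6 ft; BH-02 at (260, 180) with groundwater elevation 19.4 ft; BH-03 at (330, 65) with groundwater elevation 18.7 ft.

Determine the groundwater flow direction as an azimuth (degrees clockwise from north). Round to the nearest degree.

With h = a·x + b·y + c and BH-01 as origin, the differences give:
  35·a + (-150)·b = -0.2
  105·a + (-265)·b = -0.9
Eliminate b (×(-265) and ×(-150), subtract): 6475·a = -82.00 → a = ∂h/∂x = -0.01266
Back-substitute: b = ∂h/∂y = -0.001622.
Flow direction (−∇h) has components (+0.01266 E, +0.001622 N).
Azimuth = atan2(E, N) = atan2(+0.01266, +0.001622) = 82.7° ≈ 083°.

083°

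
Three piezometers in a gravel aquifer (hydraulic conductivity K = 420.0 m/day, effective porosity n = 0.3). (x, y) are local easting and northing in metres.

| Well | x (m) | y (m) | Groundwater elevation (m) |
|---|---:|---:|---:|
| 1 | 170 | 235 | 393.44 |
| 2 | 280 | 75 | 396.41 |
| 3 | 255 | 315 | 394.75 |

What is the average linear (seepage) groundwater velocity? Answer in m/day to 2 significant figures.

Three-point gradient (reference 1): Δ to 2 = (110, -160, +2.97), Δ to 3 = (85, 80, +1.31).
∂h/∂x = +0.01996, ∂h/∂y = -0.004837 (det = 22400).
|∇h| = √(0.01996² + -0.004837²) = 0.02054
Seepage velocity v = K·i/n = 420.0 × 0.02054 / 0.3 = 28.76 m/day.

29 m/day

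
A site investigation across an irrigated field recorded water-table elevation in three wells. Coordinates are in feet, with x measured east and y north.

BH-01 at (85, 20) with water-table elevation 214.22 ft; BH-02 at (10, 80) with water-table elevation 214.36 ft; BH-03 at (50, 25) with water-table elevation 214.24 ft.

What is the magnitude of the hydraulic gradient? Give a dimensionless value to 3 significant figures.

0.00199

Differences from BH-01: to BH-02 (Δx, Δy, Δh) = (-75, 60, +0.14); to BH-03 = (-35, 5, +0.02).
Solve a·Δx + b·Δy = Δh: det = (-75)·5 − (-35)·60 = 1725.
∂h/∂x = [(+0.14)·5 − (+0.02)·60] / 1725 = -0.0002899
∂h/∂y = [(-75)·(+0.02) − (-35)·(+0.14)] / 1725 = +0.001971
|∇h| = √(-0.0002899² + 0.001971²) = 0.001992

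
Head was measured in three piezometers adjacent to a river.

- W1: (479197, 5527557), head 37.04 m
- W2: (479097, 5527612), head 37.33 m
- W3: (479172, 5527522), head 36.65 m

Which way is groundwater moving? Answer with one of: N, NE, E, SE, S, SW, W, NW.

S

Three-point gradient (reference W1): Δ to W2 = (-100, 55, +0.29), Δ to W3 = (-25, -35, -0.39).
∂h/∂x = +0.002318, ∂h/∂y = +0.009487 (det = 4875).
Flow = −∇h = (-0.002318 east, -0.009487 north), which points south.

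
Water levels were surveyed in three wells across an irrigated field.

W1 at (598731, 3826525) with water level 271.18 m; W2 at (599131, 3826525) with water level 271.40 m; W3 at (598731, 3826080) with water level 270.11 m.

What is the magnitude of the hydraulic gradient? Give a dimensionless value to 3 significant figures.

∂h/∂x = (271.40 − 271.18) / (599131 − 598731) = +0.0005500
∂h/∂y = (270.11 − 271.18) / (3826080 − 3826525) = +0.002404
|∇h| = √(0.0005500² + 0.002404²) = 0.002466

0.00247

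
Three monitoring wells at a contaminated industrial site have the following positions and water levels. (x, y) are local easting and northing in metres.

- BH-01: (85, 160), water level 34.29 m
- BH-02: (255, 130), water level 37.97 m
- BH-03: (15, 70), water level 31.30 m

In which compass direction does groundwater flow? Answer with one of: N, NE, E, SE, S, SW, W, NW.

SW

With h = a·x + b·y + c and BH-01 as origin, the differences give:
  170·a + (-30)·b = +3.68
  (-70)·a + (-90)·b = -2.99
Eliminate b (×(-90) and ×(-30), subtract): -17400·a = -420.900 → a = ∂h/∂x = +0.02419
Back-substitute: b = ∂h/∂y = +0.01441.
Flow = −∇h = (-0.02419 east, -0.01441 north), which points southwest.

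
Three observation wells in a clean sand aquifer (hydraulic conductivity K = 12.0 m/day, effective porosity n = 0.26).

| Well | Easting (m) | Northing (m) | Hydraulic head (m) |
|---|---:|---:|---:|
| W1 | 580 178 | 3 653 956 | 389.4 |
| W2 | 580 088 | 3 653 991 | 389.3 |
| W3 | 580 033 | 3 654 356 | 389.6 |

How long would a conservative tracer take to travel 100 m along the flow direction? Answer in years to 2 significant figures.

3.2 years

With h = a·x + b·y + c and W1 as origin, the differences give:
  (-90)·a + 35·b = -0.1
  (-145)·a + 400·b = +0.2
Eliminate b (×400 and ×35, subtract): -30925·a = -47.00 → a = ∂h/∂x = +0.001520
Back-substitute: b = ∂h/∂y = +0.001051.
|∇h| = √(0.001520² + 0.001051²) = 0.001848
Seepage velocity v = K·i/n = 12.0 × 0.001848 / 0.26 = 0.08529 m/day.
t = 100 / 0.08529 = 1172 days = 3.21 years.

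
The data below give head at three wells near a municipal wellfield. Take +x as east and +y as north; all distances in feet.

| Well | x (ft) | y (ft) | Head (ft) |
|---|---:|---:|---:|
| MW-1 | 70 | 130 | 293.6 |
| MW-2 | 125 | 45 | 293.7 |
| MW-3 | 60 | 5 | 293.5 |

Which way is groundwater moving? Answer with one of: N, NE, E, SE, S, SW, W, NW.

With h = a·x + b·y + c and MW-1 as origin, the differences give:
  55·a + (-85)·b = +0.1
  (-10)·a + (-125)·b = -0.1
Eliminate b (×(-125) and ×(-85), subtract): -7725·a = -21.00 → a = ∂h/∂x = +0.002718
Back-substitute: b = ∂h/∂y = +0.0005825.
Flow = −∇h = (-0.002718 east, -0.0005825 north), which points west.

W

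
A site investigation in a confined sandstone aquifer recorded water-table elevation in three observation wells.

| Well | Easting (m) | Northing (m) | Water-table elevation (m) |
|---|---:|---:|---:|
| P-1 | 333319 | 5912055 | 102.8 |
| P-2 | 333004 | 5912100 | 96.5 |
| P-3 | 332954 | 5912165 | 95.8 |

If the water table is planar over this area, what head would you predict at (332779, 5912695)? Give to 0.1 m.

Differences from P-1: to P-2 (Δx, Δy, Δh) = (-315, 45, -6.3); to P-3 = (-365, 110, -7.0).
Solve a·Δx + b·Δy = Δh: det = (-315)·110 − (-365)·45 = -18225.
∂h/∂x = [(-6.3)·110 − (-7.0)·45] / -18225 = +0.02074
∂h/∂y = [(-315)·(-7.0) − (-365)·(-6.3)] / -18225 = +0.005185
h(332779, 5912695) = 102.8 + (+0.02074)·(-540) + (+0.005185)·(640) = 102.8 -11.200 +3.319 = 94.919 m.

94.9 m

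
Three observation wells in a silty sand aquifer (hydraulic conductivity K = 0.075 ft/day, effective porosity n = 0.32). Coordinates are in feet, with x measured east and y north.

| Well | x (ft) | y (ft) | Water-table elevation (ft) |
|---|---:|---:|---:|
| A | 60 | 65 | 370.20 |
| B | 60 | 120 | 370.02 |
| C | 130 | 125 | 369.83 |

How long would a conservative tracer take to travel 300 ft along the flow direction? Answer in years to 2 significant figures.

Three-point gradient (reference A): Δ to B = (0, 55, -0.18), Δ to C = (70, 60, -0.37).
∂h/∂x = -0.002481, ∂h/∂y = -0.003273 (det = -3850).
|∇h| = √(-0.002481² + -0.003273²) = 0.004107
Seepage velocity v = K·i/n = 0.075 × 0.004107 / 0.32 = 0.0009626 ft/day.
t = 300 / 0.0009626 = 3.117e+05 days = 853 years.

850 years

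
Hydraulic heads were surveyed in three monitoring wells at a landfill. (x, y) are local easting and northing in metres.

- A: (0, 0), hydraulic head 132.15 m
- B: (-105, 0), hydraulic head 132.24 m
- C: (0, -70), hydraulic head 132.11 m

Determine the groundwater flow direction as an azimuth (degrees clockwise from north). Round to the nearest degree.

124°

∂h/∂x = (132.24 − 132.15) / (-105 − 0) = -0.0008571
∂h/∂y = (132.11 − 132.15) / (-70 − 0) = +0.0005714
Flow direction (−∇h) has components (+0.0008571 E, -0.0005714 N).
Azimuth = atan2(E, N) = atan2(+0.0008571, -0.0005714) = 123.7° ≈ 124°.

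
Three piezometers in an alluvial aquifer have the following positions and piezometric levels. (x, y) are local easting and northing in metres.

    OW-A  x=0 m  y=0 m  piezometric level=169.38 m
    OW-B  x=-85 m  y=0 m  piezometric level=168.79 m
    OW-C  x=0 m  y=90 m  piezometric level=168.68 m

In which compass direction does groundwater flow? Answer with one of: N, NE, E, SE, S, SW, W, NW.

∂h/∂x = (168.79 − 169.38) / (-85 − 0) = +0.006941
∂h/∂y = (168.68 − 169.38) / (90 − 0) = -0.007778
Flow = −∇h = (-0.006941 east, +0.007778 north), which points northwest.

NW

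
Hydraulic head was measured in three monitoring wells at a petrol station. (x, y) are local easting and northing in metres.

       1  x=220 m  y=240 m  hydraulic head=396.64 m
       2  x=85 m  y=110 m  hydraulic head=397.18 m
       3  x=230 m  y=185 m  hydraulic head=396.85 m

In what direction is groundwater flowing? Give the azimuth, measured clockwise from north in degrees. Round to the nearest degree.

Three-point gradient (reference 1): Δ to 2 = (-135, -130, +0.54), Δ to 3 = (10, -55, +0.21).
∂h/∂x = -0.0002751, ∂h/∂y = -0.003868 (det = 8725).
Flow direction (−∇h) has components (+0.0002751 E, +0.003868 N).
Azimuth = atan2(E, N) = atan2(+0.0002751, +0.003868) = 4.1° ≈ 004°.

004°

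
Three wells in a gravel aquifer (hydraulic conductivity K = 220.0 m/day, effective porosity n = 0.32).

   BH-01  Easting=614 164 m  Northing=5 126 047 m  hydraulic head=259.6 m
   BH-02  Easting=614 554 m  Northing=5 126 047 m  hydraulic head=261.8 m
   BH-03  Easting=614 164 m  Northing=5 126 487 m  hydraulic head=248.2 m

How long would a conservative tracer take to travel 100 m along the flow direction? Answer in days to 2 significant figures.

∂h/∂x = (261.8 − 259.6) / (614554 − 614164) = +0.005641
∂h/∂y = (248.2 − 259.6) / (5126487 − 5126047) = -0.02591
|∇h| = √(0.005641² + -0.02591²) = 0.02652
Seepage velocity v = K·i/n = 220.0 × 0.02652 / 0.32 = 18.23 m/day.
t = 100 / 18.23 = 5.485 days.

5.5 days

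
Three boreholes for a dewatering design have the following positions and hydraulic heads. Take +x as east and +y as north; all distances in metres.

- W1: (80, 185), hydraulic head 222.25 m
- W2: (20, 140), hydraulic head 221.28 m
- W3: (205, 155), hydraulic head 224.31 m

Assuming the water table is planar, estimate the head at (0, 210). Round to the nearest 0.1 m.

220.9 m

Three-point gradient (reference W1): Δ to W2 = (-60, -45, -0.97), Δ to W3 = (125, -30, +2.06).
∂h/∂x = +0.01640, ∂h/∂y = -0.0003165 (det = 7425).
h(0, 210) = 222.25 + (+0.01640)·(-80) + (-0.0003165)·(25) = 222.25 -1.312 -0.008 = 220.930 m.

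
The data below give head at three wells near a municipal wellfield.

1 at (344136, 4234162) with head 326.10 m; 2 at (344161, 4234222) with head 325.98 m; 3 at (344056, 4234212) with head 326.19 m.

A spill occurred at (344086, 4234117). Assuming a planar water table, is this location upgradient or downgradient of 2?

upgradient

Differences from 1: to 2 (Δx, Δy, Δh) = (25, 60, -0.12); to 3 = (-80, 50, +0.09).
Solve a·Δx + b·Δy = Δh: det = 25·50 − (-80)·60 = 6050.
∂h/∂x = [(-0.12)·50 − (+0.09)·60] / 6050 = -0.001884
∂h/∂y = [25·(+0.09) − (-80)·(-0.12)] / 6050 = -0.001215
Head at (344086, 4234117) = 326.10 + (-0.001884)·(-50) + (-0.001215)·(-45) = 326.25 m.
That is higher than the 325.98 m at 2, so the point is upgradient.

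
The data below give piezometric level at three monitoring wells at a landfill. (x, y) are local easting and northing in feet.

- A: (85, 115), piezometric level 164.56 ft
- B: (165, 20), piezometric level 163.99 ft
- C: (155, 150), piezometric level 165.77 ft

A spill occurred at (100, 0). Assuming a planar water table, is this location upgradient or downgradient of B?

Differences from A: to B (Δx, Δy, Δh) = (80, -95, -0.57); to C = (70, 35, +1.21).
Determinant of the coordinate differences = 80·35 − 70·(-95) = 9450.
∂h/∂x = [(-0.57)·35 − (+1.21)·(-95)] / 9450 = +0.01005
∂h/∂y = [80·(+1.21) − 70·(-0.57)] / 9450 = +0.01447
Head at (100, 0) = 164.56 + (+0.01005)·(15) + (+0.01447)·(-115) = 163.05 ft.
That is lower than the 163.99 ft at B, so the point is downgradient.

downgradient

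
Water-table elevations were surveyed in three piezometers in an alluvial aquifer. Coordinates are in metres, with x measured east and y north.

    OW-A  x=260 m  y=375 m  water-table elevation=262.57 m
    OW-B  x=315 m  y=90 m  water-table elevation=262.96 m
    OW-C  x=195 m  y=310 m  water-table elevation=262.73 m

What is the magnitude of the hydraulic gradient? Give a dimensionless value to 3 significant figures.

0.00180

Taking OW-A as reference: OW-B−OW-A = (55, -285, +0.39); OW-C−OW-A = (-65, -65, +0.16).
Solve a·Δx + b·Δy = Δh: det = 55·(-65) − (-65)·(-285) = -22100.
∂h/∂x = [(+0.39)·(-65) − (+0.16)·(-285)] / -22100 = -0.0009163
∂h/∂y = [55·(+0.16) − (-65)·(+0.39)] / -22100 = -0.001545
|∇h| = √(-0.0009163² + -0.001545²) = 0.001796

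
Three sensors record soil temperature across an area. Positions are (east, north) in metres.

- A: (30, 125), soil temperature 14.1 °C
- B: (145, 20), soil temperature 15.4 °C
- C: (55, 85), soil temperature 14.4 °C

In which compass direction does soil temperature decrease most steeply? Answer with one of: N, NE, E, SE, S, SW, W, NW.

With T = a·x + b·y + c and A as origin, the differences give:
  115·a + (-105)·b = +1.3
  25·a + (-40)·b = +0.3
Eliminate b (×(-40) and ×(-105), subtract): -1975·a = -20.50 → a = ∂T/∂x = +0.01038
Back-substitute: b = ∂T/∂y = -0.001013.
Steepest decrease is along −∇f = (-0.01038 E, +0.001013 N) → west.

W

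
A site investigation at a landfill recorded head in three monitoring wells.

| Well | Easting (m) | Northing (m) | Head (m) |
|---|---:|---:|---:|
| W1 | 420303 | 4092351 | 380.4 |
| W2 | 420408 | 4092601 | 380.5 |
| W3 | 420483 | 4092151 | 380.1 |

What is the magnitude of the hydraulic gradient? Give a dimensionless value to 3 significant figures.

0.00112

With h = a·x + b·y + c and W1 as origin, the differences give:
  105·a + 250·b = +0.1
  180·a + (-200)·b = -0.3
Eliminate b (×(-200) and ×250, subtract): -66000·a = 55.00 → a = ∂h/∂x = -0.0008333
Back-substitute: b = ∂h/∂y = +0.0007500.
|∇h| = √(-0.0008333² + 0.0007500²) = 0.001121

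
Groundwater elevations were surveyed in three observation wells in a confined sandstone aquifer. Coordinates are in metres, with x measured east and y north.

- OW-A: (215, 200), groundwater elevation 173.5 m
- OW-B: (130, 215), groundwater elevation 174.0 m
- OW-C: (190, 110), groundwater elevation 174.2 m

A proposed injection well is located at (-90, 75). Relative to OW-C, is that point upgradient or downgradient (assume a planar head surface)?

upgradient

Differences from OW-A: to OW-B (Δx, Δy, Δh) = (-85, 15, +0.5); to OW-C = (-25, -90, +0.7).
Determinant of the coordinate differences = (-85)·(-90) − (-25)·15 = 8025.
∂h/∂x = [(+0.5)·(-90) − (+0.7)·15] / 8025 = -0.006916
∂h/∂y = [(-85)·(+0.7) − (-25)·(+0.5)] / 8025 = -0.005857
Head at (-90, 75) = 173.5 + (-0.006916)·(-305) + (-0.005857)·(-125) = 176.34 m.
That is higher than the 174.2 m at OW-C, so the point is upgradient.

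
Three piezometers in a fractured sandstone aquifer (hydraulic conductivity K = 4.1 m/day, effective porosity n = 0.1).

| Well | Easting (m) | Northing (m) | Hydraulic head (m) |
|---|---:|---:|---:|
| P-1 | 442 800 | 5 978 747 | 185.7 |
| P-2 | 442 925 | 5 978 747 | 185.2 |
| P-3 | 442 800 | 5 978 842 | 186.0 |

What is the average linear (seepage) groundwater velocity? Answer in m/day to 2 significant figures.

0.21 m/day

∂h/∂x = (185.2 − 185.7) / (442925 − 442800) = -0.004000
∂h/∂y = (186.0 − 185.7) / (5978842 − 5978747) = +0.003158
|∇h| = √(-0.004000² + 0.003158²) = 0.005096
Seepage velocity v = K·i/n = 4.1 × 0.005096 / 0.1 = 0.2089 m/day.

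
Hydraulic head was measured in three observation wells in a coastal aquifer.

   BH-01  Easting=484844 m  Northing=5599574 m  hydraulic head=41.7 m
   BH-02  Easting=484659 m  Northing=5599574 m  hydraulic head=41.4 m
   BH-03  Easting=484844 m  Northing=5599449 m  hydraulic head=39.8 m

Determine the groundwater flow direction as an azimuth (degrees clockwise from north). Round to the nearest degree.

∂h/∂x = (41.4 − 41.7) / (484659 − 484844) = +0.001622
∂h/∂y = (39.8 − 41.7) / (5599449 − 5599574) = +0.01520
Flow direction (−∇h) has components (-0.001622 E, -0.01520 N).
Azimuth = atan2(E, N) = atan2(-0.001622, -0.01520) = 186.1° ≈ 186°.

186°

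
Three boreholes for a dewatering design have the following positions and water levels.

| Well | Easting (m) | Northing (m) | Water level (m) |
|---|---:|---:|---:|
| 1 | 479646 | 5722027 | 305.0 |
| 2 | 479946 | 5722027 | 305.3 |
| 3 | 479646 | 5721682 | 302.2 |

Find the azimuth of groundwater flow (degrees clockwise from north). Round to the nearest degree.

∂h/∂x = (305.3 − 305.0) / (479946 − 479646) = +0.001000
∂h/∂y = (302.2 − 305.0) / (5721682 − 5722027) = +0.008116
Flow direction (−∇h) has components (-0.001000 E, -0.008116 N).
Azimuth = atan2(E, N) = atan2(-0.001000, -0.008116) = 187.0° ≈ 187°.

187°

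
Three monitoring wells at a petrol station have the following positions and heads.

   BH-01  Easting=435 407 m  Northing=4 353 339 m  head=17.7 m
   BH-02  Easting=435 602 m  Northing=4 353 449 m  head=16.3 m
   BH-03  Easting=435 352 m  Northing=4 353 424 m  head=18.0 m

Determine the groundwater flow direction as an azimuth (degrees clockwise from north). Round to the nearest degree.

With h = a·x + b·y + c and BH-01 as origin, the differences give:
  195·a + 110·b = -1.4
  (-55)·a + 85·b = +0.3
Eliminate b (×85 and ×110, subtract): 22625·a = -152.00 → a = ∂h/∂x = -0.006718
Back-substitute: b = ∂h/∂y = -0.0008177.
Flow direction (−∇h) has components (+0.006718 E, +0.0008177 N).
Azimuth = atan2(E, N) = atan2(+0.006718, +0.0008177) = 83.1° ≈ 083°.

083°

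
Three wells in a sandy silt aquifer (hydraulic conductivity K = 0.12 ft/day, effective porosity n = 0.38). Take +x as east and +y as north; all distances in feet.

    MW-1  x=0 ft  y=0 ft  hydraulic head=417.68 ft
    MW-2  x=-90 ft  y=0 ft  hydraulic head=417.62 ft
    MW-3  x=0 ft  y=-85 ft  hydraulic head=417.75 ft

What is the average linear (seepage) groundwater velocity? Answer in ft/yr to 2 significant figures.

0.12 ft/yr

∂h/∂x = (417.62 − 417.68) / (-90 − 0) = +0.0006667
∂h/∂y = (417.75 − 417.68) / (-85 − 0) = -0.0008235
|∇h| = √(0.0006667² + -0.0008235²) = 0.00106
Seepage velocity v = K·i/n = 0.12 × 0.00106 / 0.38 = 0.0003347 ft/day = 0.1222 ft/yr.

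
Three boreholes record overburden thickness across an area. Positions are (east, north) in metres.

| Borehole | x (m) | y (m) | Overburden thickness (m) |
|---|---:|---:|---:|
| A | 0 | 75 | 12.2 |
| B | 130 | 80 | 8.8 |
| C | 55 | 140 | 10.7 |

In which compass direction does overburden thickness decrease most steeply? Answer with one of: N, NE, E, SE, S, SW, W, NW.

Taking A as reference: B−A = (130, 5, -3.4); C−A = (55, 65, -1.5).
Solve a·Δx + b·Δy = Δd: det = 130·65 − 55·5 = 8175.
∂d/∂x = [(-3.4)·65 − (-1.5)·5] / 8175 = -0.02612
∂d/∂y = [130·(-1.5) − 55·(-3.4)] / 8175 = -0.0009786
Steepest decrease is along −∇f = (+0.02612 E, +0.0009786 N) → east.

E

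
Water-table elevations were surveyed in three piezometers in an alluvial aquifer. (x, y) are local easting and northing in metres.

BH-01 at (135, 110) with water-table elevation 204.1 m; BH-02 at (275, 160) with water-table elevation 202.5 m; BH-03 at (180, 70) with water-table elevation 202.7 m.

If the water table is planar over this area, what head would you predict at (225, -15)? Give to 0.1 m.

200.6 m

Differences from BH-01: to BH-02 (Δx, Δy, Δh) = (140, 50, -1.6); to BH-03 = (45, -40, -1.4).
Solve a·Δx + b·Δy = Δh: det = 140·(-40) − 45·50 = -7850.
∂h/∂x = [(-1.6)·(-40) − (-1.4)·50] / -7850 = -0.01707
∂h/∂y = [140·(-1.4) − 45·(-1.6)] / -7850 = +0.01580
h(225, -15) = 204.1 + (-0.01707)·(90) + (+0.01580)·(-125) = 204.1 -1.536 -1.975 = 200.589 m.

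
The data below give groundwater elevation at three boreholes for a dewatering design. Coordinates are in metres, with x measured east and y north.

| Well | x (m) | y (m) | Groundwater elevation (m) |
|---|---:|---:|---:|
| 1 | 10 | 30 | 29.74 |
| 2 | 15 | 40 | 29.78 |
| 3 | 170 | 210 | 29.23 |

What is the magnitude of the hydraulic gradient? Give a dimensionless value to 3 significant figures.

Three-point gradient (reference 1): Δ to 2 = (5, 10, +0.04), Δ to 3 = (160, 180, -0.51).
∂h/∂x = -0.01757, ∂h/∂y = +0.01279 (det = -700).
|∇h| = √(-0.01757² + 0.01279²) = 0.02173

0.0217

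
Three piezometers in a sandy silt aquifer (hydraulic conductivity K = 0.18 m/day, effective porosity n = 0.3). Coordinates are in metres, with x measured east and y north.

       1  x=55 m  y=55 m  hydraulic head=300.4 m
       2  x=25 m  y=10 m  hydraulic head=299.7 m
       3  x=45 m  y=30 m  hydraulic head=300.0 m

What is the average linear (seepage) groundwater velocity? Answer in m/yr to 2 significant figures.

Taking 1 as reference: 2−1 = (-30, -45, -0.7); 3−1 = (-10, -25, -0.4).
Determinant of the coordinate differences = (-30)·(-25) − (-10)·(-45) = 300.
∂h/∂x = [(-0.7)·(-25) − (-0.4)·(-45)] / 300 = -0.001667
∂h/∂y = [(-30)·(-0.4) − (-10)·(-0.7)] / 300 = +0.01667
|∇h| = √(-0.001667² + 0.01667²) = 0.01675
Seepage velocity v = K·i/n = 0.18 × 0.01675 / 0.3 = 0.01005 m/day = 3.671 m/yr.

3.7 m/yr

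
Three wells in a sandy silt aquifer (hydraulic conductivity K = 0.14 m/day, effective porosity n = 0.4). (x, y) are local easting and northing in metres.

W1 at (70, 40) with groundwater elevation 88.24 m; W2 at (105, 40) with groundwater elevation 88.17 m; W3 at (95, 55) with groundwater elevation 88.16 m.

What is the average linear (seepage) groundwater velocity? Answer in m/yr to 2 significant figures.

0.36 m/yr

Three-point gradient (reference W1): Δ to W2 = (35, 0, -0.07), Δ to W3 = (25, 15, -0.08).
∂h/∂x = -0.002000, ∂h/∂y = -0.002000 (det = 525).
|∇h| = √(-0.002000² + -0.002000²) = 0.002828
Seepage velocity v = K·i/n = 0.14 × 0.002828 / 0.4 = 0.0009898 m/day = 0.3615 m/yr.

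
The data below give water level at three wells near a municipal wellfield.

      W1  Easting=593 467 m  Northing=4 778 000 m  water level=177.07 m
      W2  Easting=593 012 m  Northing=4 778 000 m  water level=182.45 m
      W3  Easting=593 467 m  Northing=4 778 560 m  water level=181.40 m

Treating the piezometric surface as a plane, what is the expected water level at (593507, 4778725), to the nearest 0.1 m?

∂h/∂x = (182.45 − 177.07) / (593012 − 593467) = -0.01182
∂h/∂y = (181.40 − 177.07) / (4778560 − 4778000) = +0.007732
h(593507, 4778725) = 177.07 + (-0.01182)·(40) + (+0.007732)·(725) = 177.07 -0.473 +5.606 = 182.203 m.

182.2 m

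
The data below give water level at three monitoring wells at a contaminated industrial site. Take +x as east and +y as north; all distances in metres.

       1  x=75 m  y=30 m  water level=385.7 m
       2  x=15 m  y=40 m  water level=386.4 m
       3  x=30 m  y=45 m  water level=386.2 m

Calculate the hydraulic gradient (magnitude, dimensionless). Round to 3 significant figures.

With h = a·x + b·y + c and 1 as origin, the differences give:
  (-60)·a + 10·b = +0.7
  (-45)·a + 15·b = +0.5
Eliminate b (×15 and ×10, subtract): -450·a = 5.50 → a = ∂h/∂x = -0.01222
Back-substitute: b = ∂h/∂y = -0.003333.
|∇h| = √(-0.01222² + -0.003333²) = 0.01267

0.0127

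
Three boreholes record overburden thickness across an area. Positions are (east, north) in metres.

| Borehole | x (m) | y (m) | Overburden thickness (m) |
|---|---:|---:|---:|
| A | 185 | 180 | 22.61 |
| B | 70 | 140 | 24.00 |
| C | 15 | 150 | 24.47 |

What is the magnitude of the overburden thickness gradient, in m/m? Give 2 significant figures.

0.012 m/m

With d = a·x + b·y + c and A as origin, the differences give:
  (-115)·a + (-40)·b = +1.39
  (-170)·a + (-30)·b = +1.86
Eliminate b (×(-30) and ×(-40), subtract): -3350·a = 32.700 → a = ∂d/∂x = -0.009761
Back-substitute: b = ∂d/∂y = -0.006687.
|∇f| = √(-0.009761² + -0.006687²) = 0.01183 m/m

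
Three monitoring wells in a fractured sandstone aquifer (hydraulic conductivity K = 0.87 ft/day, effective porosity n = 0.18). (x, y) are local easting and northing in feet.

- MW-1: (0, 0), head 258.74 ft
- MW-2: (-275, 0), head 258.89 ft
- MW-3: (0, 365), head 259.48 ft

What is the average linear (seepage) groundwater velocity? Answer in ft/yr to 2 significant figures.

∂h/∂x = (258.89 − 258.74) / (-275 − 0) = -0.0005455
∂h/∂y = (259.48 − 258.74) / (365 − 0) = +0.002027
|∇h| = √(-0.0005455² + 0.002027²) = 0.002099
Seepage velocity v = K·i/n = 0.87 × 0.002099 / 0.18 = 0.01015 ft/day = 3.707 ft/yr.

3.7 ft/yr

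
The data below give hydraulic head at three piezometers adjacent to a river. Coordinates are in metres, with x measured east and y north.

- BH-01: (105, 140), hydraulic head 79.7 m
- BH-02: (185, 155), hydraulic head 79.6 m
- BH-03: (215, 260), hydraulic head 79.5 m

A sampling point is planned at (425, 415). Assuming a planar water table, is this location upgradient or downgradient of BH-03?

Taking BH-01 as reference: BH-02−BH-01 = (80, 15, -0.1); BH-03−BH-01 = (110, 120, -0.2).
Determinant of the coordinate differences = 80·120 − 110·15 = 7950.
∂h/∂x = [(-0.1)·120 − (-0.2)·15] / 7950 = -0.001132
∂h/∂y = [80·(-0.2) − 110·(-0.1)] / 7950 = -0.0006289
Head at (425, 415) = 79.7 + (-0.001132)·(320) + (-0.0006289)·(275) = 79.16 m.
That is lower than the 79.5 m at BH-03, so the point is downgradient.

downgradient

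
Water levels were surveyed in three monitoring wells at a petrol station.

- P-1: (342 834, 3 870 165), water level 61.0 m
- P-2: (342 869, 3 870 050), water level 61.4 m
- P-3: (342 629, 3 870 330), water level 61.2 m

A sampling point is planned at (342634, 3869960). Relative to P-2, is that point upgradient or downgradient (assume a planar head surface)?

upgradient

Differences from P-1: to P-2 (Δx, Δy, Δh) = (35, -115, +0.4); to P-3 = (-205, 165, +0.2).
Determinant of the coordinate differences = 35·165 − (-205)·(-115) = -17800.
∂h/∂x = [(+0.4)·165 − (+0.2)·(-115)] / -17800 = -0.005000
∂h/∂y = [35·(+0.2) − (-205)·(+0.4)] / -17800 = -0.005000
Head at (342634, 3869960) = 61.0 + (-0.005000)·(-200) + (-0.005000)·(-205) = 63.03 m.
That is higher than the 61.4 m at P-2, so the point is upgradient.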